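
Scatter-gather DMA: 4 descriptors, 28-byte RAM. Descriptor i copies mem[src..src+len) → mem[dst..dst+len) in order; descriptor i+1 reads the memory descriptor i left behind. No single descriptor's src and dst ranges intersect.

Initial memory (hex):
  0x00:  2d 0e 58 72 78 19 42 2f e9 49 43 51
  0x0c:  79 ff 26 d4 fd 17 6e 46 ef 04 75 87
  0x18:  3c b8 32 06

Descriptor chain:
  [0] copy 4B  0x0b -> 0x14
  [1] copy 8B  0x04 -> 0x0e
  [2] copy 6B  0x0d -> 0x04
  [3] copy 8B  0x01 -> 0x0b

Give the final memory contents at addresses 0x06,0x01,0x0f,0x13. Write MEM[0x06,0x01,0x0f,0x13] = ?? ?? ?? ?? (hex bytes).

MEM[0x06,0x01,0x0f,0x13] = 19 0e 78 49

  after D0: wrote 4B at 0x14 = 5179ff26
  after D1: wrote 8B at 0x0e = 7819422fe9494351
  after D2: wrote 6B at 0x04 = ff7819422fe9
  after D3: wrote 8B at 0x0b = 0e5872ff7819422f
query mem[0x06]=0x19, mem[0x01]=0x0e, mem[0x0f]=0x78, mem[0x13]=0x49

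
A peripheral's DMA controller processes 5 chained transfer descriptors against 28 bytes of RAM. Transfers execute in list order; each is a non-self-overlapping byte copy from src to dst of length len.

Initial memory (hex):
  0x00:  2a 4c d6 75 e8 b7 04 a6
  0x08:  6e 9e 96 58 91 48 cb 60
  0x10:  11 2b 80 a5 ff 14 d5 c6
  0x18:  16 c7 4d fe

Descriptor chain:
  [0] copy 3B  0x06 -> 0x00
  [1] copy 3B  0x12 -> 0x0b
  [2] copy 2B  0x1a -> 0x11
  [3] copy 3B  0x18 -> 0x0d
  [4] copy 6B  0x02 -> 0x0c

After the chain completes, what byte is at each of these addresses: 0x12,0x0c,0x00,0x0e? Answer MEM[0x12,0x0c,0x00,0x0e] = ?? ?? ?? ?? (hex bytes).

D0: mem[0x00..0x02] <- [04 a6 6e]
D1: mem[0x0b..0x0d] <- [80 a5 ff]
D2: mem[0x11..0x12] <- [4d fe]
D3: mem[0x0d..0x0f] <- [16 c7 4d]
D4: mem[0x0c..0x11] <- [6e 75 e8 b7 04 a6]
query mem[0x12]=0xfe, mem[0x0c]=0x6e, mem[0x00]=0x04, mem[0x0e]=0xe8

MEM[0x12,0x0c,0x00,0x0e] = fe 6e 04 e8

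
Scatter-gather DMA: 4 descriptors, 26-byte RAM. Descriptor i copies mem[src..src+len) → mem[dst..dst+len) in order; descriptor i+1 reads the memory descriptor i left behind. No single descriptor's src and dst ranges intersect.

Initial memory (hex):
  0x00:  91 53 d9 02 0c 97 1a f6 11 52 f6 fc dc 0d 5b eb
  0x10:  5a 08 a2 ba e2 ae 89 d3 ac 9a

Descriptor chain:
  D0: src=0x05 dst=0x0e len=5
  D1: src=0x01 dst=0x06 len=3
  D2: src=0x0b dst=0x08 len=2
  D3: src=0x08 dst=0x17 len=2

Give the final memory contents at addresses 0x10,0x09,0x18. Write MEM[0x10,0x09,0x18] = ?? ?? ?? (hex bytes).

MEM[0x10,0x09,0x18] = f6 dc dc

[0] 0x05->0x0e len=5 : 97 1a f6 11 52
[1] 0x01->0x06 len=3 : 53 d9 02
[2] 0x0b->0x08 len=2 : fc dc
[3] 0x08->0x17 len=2 : fc dc
query mem[0x10]=0xf6, mem[0x09]=0xdc, mem[0x18]=0xdc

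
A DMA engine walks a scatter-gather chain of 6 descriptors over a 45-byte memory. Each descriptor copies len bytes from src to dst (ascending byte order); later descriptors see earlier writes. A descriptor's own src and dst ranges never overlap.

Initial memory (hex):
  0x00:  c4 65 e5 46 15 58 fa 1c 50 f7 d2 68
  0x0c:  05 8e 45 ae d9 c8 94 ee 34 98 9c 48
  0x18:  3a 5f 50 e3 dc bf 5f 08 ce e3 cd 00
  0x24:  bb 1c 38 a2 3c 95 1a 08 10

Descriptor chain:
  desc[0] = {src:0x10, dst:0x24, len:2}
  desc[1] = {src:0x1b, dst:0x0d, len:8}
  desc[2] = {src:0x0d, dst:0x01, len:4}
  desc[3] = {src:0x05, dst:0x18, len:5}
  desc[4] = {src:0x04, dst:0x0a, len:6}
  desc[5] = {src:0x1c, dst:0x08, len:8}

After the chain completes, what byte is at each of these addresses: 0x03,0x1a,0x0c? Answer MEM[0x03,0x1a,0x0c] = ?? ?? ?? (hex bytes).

MEM[0x03,0x1a,0x0c] = bf 1c ce

D0: mem[0x24..0x25] <- [d9 c8]
D1: mem[0x0d..0x14] <- [e3 dc bf 5f 08 ce e3 cd]
D2: mem[0x01..0x04] <- [e3 dc bf 5f]
D3: mem[0x18..0x1c] <- [58 fa 1c 50 f7]
D4: mem[0x0a..0x0f] <- [5f 58 fa 1c 50 f7]
D5: mem[0x08..0x0f] <- [f7 bf 5f 08 ce e3 cd 00]
query mem[0x03]=0xbf, mem[0x1a]=0x1c, mem[0x0c]=0xce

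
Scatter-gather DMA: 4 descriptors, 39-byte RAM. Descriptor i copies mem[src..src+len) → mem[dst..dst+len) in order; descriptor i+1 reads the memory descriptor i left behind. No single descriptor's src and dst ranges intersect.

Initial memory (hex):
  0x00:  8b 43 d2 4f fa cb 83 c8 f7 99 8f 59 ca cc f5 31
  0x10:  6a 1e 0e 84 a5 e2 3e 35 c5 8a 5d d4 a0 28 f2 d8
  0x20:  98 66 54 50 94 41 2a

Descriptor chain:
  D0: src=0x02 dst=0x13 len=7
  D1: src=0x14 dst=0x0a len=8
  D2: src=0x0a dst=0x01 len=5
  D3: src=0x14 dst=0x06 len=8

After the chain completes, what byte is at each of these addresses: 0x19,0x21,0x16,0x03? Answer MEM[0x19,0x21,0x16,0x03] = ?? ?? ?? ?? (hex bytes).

  after D0: wrote 7B at 0x13 = d24ffacb83c8f7
  after D1: wrote 8B at 0x0a = 4ffacb83c8f75dd4
  after D2: wrote 5B at 0x01 = 4ffacb83c8
  after D3: wrote 8B at 0x06 = 4ffacb83c8f75dd4
query mem[0x19]=0xf7, mem[0x21]=0x66, mem[0x16]=0xcb, mem[0x03]=0xcb

MEM[0x19,0x21,0x16,0x03] = f7 66 cb cb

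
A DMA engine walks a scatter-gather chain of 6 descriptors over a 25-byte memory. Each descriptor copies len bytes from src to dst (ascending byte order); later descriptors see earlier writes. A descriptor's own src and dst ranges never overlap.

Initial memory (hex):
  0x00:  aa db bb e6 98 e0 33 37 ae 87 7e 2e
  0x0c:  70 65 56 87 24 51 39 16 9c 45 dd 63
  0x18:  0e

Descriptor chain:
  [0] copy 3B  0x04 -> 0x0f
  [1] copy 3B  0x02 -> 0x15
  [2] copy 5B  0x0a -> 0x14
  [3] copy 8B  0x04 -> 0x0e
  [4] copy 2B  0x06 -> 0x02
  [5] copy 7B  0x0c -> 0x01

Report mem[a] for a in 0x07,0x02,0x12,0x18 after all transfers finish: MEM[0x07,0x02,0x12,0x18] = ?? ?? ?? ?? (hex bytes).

MEM[0x07,0x02,0x12,0x18] = ae 65 ae 56

  after D0: wrote 3B at 0x0f = 98e033
  after D1: wrote 3B at 0x15 = bbe698
  after D2: wrote 5B at 0x14 = 7e2e706556
  after D3: wrote 8B at 0x0e = 98e03337ae877e2e
  after D4: wrote 2B at 0x02 = 3337
  after D5: wrote 7B at 0x01 = 706598e03337ae
query mem[0x07]=0xae, mem[0x02]=0x65, mem[0x12]=0xae, mem[0x18]=0x56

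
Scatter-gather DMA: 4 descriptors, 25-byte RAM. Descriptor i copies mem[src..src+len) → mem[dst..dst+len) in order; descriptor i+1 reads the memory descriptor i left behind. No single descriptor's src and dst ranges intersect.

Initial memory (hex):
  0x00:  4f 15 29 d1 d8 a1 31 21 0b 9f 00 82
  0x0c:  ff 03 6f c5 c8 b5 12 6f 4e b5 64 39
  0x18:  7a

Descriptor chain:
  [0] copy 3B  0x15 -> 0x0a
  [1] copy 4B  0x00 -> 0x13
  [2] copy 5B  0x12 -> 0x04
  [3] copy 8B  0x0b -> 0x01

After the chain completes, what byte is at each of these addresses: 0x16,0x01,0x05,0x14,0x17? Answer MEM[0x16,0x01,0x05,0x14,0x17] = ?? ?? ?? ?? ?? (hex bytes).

[0] 0x15->0x0a len=3 : b5 64 39
[1] 0x00->0x13 len=4 : 4f 15 29 d1
[2] 0x12->0x04 len=5 : 12 4f 15 29 d1
[3] 0x0b->0x01 len=8 : 64 39 03 6f c5 c8 b5 12
query mem[0x16]=0xd1, mem[0x01]=0x64, mem[0x05]=0xc5, mem[0x14]=0x15, mem[0x17]=0x39

MEM[0x16,0x01,0x05,0x14,0x17] = d1 64 c5 15 39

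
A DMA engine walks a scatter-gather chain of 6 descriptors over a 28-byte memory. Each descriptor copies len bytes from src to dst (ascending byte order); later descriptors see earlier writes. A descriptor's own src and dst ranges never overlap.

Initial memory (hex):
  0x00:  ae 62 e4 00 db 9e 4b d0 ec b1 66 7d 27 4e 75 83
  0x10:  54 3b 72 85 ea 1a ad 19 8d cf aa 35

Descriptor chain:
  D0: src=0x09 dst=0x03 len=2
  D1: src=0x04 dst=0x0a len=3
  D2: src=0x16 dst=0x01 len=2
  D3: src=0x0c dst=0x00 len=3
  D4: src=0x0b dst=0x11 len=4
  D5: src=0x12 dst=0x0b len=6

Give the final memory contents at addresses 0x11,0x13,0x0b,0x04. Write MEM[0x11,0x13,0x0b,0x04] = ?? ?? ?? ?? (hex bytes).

#0 dst[0x03+2] := {0xb1,0x66}
#1 dst[0x0a+3] := {0x66,0x9e,0x4b}
#2 dst[0x01+2] := {0xad,0x19}
#3 dst[0x00+3] := {0x4b,0x4e,0x75}
#4 dst[0x11+4] := {0x9e,0x4b,0x4e,0x75}
#5 dst[0x0b+6] := {0x4b,0x4e,0x75,0x1a,0xad,0x19}
query mem[0x11]=0x9e, mem[0x13]=0x4e, mem[0x0b]=0x4b, mem[0x04]=0x66

MEM[0x11,0x13,0x0b,0x04] = 9e 4e 4b 66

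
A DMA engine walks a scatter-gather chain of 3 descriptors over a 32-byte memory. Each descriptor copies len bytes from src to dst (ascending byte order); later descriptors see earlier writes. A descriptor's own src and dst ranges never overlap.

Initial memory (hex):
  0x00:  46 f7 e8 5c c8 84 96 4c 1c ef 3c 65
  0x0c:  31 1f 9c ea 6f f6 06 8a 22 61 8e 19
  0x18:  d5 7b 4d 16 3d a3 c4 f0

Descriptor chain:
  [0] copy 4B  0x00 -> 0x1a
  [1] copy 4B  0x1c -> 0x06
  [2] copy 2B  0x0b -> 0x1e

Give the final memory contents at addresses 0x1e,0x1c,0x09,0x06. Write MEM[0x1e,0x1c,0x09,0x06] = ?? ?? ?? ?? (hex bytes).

MEM[0x1e,0x1c,0x09,0x06] = 65 e8 f0 e8

  after D0: wrote 4B at 0x1a = 46f7e85c
  after D1: wrote 4B at 0x06 = e85cc4f0
  after D2: wrote 2B at 0x1e = 6531
query mem[0x1e]=0x65, mem[0x1c]=0xe8, mem[0x09]=0xf0, mem[0x06]=0xe8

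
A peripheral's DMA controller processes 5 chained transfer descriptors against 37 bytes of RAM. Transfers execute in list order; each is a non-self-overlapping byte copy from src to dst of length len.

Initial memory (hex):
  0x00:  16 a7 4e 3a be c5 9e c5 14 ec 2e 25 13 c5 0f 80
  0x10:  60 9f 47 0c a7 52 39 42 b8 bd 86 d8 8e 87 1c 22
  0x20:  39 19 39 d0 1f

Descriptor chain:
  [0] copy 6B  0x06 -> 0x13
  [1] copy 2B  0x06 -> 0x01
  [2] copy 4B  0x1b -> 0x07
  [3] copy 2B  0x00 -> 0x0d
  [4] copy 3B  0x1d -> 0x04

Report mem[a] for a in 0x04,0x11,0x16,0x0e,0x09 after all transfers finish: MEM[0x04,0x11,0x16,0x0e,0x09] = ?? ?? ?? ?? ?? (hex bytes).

MEM[0x04,0x11,0x16,0x0e,0x09] = 87 9f ec 9e 87

#0 dst[0x13+6] := {0x9e,0xc5,0x14,0xec,0x2e,0x25}
#1 dst[0x01+2] := {0x9e,0xc5}
#2 dst[0x07+4] := {0xd8,0x8e,0x87,0x1c}
#3 dst[0x0d+2] := {0x16,0x9e}
#4 dst[0x04+3] := {0x87,0x1c,0x22}
query mem[0x04]=0x87, mem[0x11]=0x9f, mem[0x16]=0xec, mem[0x0e]=0x9e, mem[0x09]=0x87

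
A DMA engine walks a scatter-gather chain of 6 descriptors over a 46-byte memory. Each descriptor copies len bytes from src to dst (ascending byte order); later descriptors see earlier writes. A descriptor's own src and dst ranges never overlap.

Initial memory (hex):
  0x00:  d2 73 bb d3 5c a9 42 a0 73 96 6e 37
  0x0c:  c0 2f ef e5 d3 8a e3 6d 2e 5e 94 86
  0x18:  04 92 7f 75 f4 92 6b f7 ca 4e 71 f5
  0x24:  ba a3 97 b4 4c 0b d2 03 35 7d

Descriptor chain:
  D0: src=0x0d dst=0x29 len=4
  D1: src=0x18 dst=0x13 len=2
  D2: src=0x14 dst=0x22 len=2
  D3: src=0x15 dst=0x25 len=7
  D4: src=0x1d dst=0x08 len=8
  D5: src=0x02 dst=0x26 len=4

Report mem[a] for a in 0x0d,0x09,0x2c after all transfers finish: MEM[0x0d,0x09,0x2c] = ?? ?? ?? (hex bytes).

[0] 0x0d->0x29 len=4 : 2f ef e5 d3
[1] 0x18->0x13 len=2 : 04 92
[2] 0x14->0x22 len=2 : 92 5e
[3] 0x15->0x25 len=7 : 5e 94 86 04 92 7f 75
[4] 0x1d->0x08 len=8 : 92 6b f7 ca 4e 92 5e ba
[5] 0x02->0x26 len=4 : bb d3 5c a9
query mem[0x0d]=0x92, mem[0x09]=0x6b, mem[0x2c]=0xd3

MEM[0x0d,0x09,0x2c] = 92 6b d3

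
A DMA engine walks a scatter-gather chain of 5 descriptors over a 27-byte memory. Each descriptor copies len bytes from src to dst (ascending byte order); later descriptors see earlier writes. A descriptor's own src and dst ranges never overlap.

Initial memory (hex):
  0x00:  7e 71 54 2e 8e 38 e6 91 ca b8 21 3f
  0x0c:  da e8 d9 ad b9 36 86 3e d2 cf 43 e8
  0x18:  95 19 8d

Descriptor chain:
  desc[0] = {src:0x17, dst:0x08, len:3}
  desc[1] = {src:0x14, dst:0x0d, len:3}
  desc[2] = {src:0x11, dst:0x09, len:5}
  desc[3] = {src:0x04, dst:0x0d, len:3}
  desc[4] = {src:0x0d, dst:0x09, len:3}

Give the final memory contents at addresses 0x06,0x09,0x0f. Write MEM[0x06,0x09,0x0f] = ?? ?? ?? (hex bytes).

MEM[0x06,0x09,0x0f] = e6 8e e6

D0: mem[0x08..0x0a] <- [e8 95 19]
D1: mem[0x0d..0x0f] <- [d2 cf 43]
D2: mem[0x09..0x0d] <- [36 86 3e d2 cf]
D3: mem[0x0d..0x0f] <- [8e 38 e6]
D4: mem[0x09..0x0b] <- [8e 38 e6]
query mem[0x06]=0xe6, mem[0x09]=0x8e, mem[0x0f]=0xe6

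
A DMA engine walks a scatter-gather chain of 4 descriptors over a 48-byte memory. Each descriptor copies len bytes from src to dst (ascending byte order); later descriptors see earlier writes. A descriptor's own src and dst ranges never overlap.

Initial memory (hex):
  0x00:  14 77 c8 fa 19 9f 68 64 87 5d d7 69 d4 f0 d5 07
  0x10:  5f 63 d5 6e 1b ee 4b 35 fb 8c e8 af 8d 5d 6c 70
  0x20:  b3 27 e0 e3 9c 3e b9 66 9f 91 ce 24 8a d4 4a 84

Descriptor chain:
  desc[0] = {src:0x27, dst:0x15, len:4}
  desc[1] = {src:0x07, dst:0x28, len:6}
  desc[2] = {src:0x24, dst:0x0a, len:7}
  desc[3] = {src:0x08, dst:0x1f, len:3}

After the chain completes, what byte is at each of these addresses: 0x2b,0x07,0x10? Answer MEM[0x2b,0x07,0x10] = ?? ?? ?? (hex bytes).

MEM[0x2b,0x07,0x10] = d7 64 5d

[0] 0x27->0x15 len=4 : 66 9f 91 ce
[1] 0x07->0x28 len=6 : 64 87 5d d7 69 d4
[2] 0x24->0x0a len=7 : 9c 3e b9 66 64 87 5d
[3] 0x08->0x1f len=3 : 87 5d 9c
query mem[0x2b]=0xd7, mem[0x07]=0x64, mem[0x10]=0x5d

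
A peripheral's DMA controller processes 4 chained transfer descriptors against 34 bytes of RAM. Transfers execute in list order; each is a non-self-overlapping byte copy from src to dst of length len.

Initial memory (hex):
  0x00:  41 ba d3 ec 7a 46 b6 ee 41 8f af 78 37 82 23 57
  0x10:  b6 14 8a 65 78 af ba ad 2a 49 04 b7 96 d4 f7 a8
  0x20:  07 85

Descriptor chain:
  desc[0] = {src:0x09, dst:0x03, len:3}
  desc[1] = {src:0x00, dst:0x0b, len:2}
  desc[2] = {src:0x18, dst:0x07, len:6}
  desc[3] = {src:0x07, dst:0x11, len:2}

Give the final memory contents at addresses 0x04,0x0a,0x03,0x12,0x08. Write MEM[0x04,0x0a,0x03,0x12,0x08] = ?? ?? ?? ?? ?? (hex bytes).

[0] 0x09->0x03 len=3 : 8f af 78
[1] 0x00->0x0b len=2 : 41 ba
[2] 0x18->0x07 len=6 : 2a 49 04 b7 96 d4
[3] 0x07->0x11 len=2 : 2a 49
query mem[0x04]=0xaf, mem[0x0a]=0xb7, mem[0x03]=0x8f, mem[0x12]=0x49, mem[0x08]=0x49

MEM[0x04,0x0a,0x03,0x12,0x08] = af b7 8f 49 49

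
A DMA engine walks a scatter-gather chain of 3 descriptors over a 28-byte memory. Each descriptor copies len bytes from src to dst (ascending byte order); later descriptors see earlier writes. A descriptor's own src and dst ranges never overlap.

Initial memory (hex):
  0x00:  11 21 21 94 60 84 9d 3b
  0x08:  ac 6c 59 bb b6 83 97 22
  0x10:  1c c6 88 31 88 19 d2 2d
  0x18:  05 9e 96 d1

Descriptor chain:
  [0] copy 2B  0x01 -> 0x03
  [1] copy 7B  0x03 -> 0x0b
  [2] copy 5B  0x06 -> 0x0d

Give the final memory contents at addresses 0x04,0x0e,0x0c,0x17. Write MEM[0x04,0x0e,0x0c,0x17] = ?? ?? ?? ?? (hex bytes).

  after D0: wrote 2B at 0x03 = 2121
  after D1: wrote 7B at 0x0b = 2121849d3bac6c
  after D2: wrote 5B at 0x0d = 9d3bac6c59
query mem[0x04]=0x21, mem[0x0e]=0x3b, mem[0x0c]=0x21, mem[0x17]=0x2d

MEM[0x04,0x0e,0x0c,0x17] = 21 3b 21 2d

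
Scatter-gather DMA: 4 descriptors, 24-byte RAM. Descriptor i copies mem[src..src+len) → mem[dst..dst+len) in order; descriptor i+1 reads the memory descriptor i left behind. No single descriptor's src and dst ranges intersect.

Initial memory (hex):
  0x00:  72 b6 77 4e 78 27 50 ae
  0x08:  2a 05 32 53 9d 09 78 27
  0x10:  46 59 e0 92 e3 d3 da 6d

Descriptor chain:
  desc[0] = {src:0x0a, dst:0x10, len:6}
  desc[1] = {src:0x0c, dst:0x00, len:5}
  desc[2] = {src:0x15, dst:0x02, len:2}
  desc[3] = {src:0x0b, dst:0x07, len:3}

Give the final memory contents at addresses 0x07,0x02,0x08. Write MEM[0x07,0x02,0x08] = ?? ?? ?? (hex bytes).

MEM[0x07,0x02,0x08] = 53 27 9d

D0: mem[0x10..0x15] <- [32 53 9d 09 78 27]
D1: mem[0x00..0x04] <- [9d 09 78 27 32]
D2: mem[0x02..0x03] <- [27 da]
D3: mem[0x07..0x09] <- [53 9d 09]
query mem[0x07]=0x53, mem[0x02]=0x27, mem[0x08]=0x9d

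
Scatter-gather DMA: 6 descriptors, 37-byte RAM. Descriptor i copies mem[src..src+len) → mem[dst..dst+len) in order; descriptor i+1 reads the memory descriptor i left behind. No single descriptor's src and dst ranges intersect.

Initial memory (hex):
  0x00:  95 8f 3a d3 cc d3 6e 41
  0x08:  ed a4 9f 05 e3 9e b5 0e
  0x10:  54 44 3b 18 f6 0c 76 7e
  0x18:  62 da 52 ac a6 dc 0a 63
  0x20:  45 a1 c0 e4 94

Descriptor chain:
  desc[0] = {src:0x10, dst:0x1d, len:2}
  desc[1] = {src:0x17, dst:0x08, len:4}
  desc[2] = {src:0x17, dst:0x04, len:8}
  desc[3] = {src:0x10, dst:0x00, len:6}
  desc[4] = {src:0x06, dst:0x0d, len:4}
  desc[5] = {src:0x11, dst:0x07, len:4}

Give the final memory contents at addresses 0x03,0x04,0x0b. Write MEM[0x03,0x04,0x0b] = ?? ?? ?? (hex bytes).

[0] 0x10->0x1d len=2 : 54 44
[1] 0x17->0x08 len=4 : 7e 62 da 52
[2] 0x17->0x04 len=8 : 7e 62 da 52 ac a6 54 44
[3] 0x10->0x00 len=6 : 54 44 3b 18 f6 0c
[4] 0x06->0x0d len=4 : da 52 ac a6
[5] 0x11->0x07 len=4 : 44 3b 18 f6
query mem[0x03]=0x18, mem[0x04]=0xf6, mem[0x0b]=0x44

MEM[0x03,0x04,0x0b] = 18 f6 44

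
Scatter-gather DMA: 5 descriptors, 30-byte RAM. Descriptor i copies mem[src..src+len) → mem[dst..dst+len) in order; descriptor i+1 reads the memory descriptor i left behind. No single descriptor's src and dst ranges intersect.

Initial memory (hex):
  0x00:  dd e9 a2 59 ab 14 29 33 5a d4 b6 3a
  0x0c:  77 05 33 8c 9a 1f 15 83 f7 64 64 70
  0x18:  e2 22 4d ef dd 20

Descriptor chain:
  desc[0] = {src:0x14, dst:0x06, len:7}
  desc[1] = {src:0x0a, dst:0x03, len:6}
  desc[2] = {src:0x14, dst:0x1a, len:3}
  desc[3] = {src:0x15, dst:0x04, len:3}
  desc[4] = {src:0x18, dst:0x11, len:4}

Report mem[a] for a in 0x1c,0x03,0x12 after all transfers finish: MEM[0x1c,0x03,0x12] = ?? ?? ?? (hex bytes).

D0: mem[0x06..0x0c] <- [f7 64 64 70 e2 22 4d]
D1: mem[0x03..0x08] <- [e2 22 4d 05 33 8c]
D2: mem[0x1a..0x1c] <- [f7 64 64]
D3: mem[0x04..0x06] <- [64 64 70]
D4: mem[0x11..0x14] <- [e2 22 f7 64]
query mem[0x1c]=0x64, mem[0x03]=0xe2, mem[0x12]=0x22

MEM[0x1c,0x03,0x12] = 64 e2 22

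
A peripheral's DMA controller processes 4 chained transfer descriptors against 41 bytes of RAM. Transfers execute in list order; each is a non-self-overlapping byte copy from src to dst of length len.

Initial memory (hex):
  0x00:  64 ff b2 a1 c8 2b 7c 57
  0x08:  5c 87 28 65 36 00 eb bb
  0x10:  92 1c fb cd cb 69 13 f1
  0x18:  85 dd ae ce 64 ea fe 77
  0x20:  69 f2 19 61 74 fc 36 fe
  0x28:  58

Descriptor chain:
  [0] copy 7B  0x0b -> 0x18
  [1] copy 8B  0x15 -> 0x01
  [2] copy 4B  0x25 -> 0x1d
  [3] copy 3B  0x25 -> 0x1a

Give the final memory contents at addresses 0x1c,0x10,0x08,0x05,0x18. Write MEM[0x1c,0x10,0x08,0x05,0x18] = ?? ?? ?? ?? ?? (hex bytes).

MEM[0x1c,0x10,0x08,0x05,0x18] = fe 92 bb 36 65

D0: mem[0x18..0x1e] <- [65 36 00 eb bb 92 1c]
D1: mem[0x01..0x08] <- [69 13 f1 65 36 00 eb bb]
D2: mem[0x1d..0x20] <- [fc 36 fe 58]
D3: mem[0x1a..0x1c] <- [fc 36 fe]
query mem[0x1c]=0xfe, mem[0x10]=0x92, mem[0x08]=0xbb, mem[0x05]=0x36, mem[0x18]=0x65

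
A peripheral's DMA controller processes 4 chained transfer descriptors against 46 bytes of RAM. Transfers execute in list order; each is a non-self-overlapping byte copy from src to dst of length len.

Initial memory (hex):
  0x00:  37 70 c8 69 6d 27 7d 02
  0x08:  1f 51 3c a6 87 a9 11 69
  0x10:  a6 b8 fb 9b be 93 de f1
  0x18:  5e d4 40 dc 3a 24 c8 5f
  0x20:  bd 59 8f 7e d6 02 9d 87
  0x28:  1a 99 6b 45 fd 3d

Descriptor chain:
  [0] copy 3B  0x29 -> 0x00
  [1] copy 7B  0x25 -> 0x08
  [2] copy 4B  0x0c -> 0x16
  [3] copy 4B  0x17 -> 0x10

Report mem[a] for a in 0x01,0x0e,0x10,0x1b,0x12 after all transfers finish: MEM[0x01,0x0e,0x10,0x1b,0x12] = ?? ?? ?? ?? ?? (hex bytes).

MEM[0x01,0x0e,0x10,0x1b,0x12] = 6b 45 6b dc 69

#0 dst[0x00+3] := {0x99,0x6b,0x45}
#1 dst[0x08+7] := {0x02,0x9d,0x87,0x1a,0x99,0x6b,0x45}
#2 dst[0x16+4] := {0x99,0x6b,0x45,0x69}
#3 dst[0x10+4] := {0x6b,0x45,0x69,0x40}
query mem[0x01]=0x6b, mem[0x0e]=0x45, mem[0x10]=0x6b, mem[0x1b]=0xdc, mem[0x12]=0x69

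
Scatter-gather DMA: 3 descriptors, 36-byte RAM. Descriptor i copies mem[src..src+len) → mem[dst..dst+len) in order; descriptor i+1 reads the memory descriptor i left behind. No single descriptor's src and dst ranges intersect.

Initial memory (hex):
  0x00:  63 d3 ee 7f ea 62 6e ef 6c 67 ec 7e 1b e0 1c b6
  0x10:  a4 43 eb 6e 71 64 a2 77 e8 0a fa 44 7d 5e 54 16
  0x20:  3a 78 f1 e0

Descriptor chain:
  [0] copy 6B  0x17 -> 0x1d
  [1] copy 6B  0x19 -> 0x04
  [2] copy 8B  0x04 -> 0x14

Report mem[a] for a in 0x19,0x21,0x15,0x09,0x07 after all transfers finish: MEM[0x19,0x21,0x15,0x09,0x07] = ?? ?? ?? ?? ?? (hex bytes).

MEM[0x19,0x21,0x15,0x09,0x07] = e8 44 fa e8 7d

D0: mem[0x1d..0x22] <- [77 e8 0a fa 44 7d]
D1: mem[0x04..0x09] <- [0a fa 44 7d 77 e8]
D2: mem[0x14..0x1b] <- [0a fa 44 7d 77 e8 ec 7e]
query mem[0x19]=0xe8, mem[0x21]=0x44, mem[0x15]=0xfa, mem[0x09]=0xe8, mem[0x07]=0x7d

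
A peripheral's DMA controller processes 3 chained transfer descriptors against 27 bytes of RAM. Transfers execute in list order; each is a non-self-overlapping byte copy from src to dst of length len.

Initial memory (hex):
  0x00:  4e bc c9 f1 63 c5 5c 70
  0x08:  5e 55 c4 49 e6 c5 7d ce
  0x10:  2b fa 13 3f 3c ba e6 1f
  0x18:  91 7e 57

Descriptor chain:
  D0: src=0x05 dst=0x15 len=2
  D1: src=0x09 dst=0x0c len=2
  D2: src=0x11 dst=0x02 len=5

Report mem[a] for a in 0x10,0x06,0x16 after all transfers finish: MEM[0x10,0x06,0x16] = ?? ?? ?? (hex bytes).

D0: mem[0x15..0x16] <- [c5 5c]
D1: mem[0x0c..0x0d] <- [55 c4]
D2: mem[0x02..0x06] <- [fa 13 3f 3c c5]
query mem[0x10]=0x2b, mem[0x06]=0xc5, mem[0x16]=0x5c

MEM[0x10,0x06,0x16] = 2b c5 5c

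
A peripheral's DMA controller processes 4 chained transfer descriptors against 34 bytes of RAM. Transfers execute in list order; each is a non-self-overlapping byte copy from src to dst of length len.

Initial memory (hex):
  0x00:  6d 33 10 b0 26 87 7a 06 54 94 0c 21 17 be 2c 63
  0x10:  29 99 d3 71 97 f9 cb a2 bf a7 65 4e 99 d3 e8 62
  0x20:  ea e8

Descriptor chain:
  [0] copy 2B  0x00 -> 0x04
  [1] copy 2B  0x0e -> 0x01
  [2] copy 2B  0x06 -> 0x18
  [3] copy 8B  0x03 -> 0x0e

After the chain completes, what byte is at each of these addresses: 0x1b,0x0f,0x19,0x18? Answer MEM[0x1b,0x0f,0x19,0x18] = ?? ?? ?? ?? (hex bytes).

MEM[0x1b,0x0f,0x19,0x18] = 4e 6d 06 7a

D0: mem[0x04..0x05] <- [6d 33]
D1: mem[0x01..0x02] <- [2c 63]
D2: mem[0x18..0x19] <- [7a 06]
D3: mem[0x0e..0x15] <- [b0 6d 33 7a 06 54 94 0c]
query mem[0x1b]=0x4e, mem[0x0f]=0x6d, mem[0x19]=0x06, mem[0x18]=0x7a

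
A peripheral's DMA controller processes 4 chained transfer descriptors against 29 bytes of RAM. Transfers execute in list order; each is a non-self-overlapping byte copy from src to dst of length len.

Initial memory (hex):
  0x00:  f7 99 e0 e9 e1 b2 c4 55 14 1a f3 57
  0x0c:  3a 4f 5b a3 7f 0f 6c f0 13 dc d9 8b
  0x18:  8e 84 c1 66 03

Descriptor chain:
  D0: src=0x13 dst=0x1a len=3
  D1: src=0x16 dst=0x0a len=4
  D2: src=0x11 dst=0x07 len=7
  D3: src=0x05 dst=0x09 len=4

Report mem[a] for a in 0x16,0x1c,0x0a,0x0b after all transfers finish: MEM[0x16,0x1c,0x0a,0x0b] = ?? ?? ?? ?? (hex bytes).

D0: mem[0x1a..0x1c] <- [f0 13 dc]
D1: mem[0x0a..0x0d] <- [d9 8b 8e 84]
D2: mem[0x07..0x0d] <- [0f 6c f0 13 dc d9 8b]
D3: mem[0x09..0x0c] <- [b2 c4 0f 6c]
query mem[0x16]=0xd9, mem[0x1c]=0xdc, mem[0x0a]=0xc4, mem[0x0b]=0x0f

MEM[0x16,0x1c,0x0a,0x0b] = d9 dc c4 0f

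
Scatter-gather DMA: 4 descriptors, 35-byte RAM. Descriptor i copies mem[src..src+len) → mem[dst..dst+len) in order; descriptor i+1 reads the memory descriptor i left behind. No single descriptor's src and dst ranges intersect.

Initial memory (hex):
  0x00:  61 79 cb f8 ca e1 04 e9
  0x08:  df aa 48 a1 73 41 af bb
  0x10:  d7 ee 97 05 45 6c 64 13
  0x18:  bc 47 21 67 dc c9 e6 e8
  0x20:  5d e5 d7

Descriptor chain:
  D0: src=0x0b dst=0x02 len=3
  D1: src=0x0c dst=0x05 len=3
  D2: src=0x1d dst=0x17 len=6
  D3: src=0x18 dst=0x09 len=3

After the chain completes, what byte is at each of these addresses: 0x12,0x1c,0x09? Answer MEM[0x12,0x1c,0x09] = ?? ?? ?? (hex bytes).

MEM[0x12,0x1c,0x09] = 97 d7 e6

#0 dst[0x02+3] := {0xa1,0x73,0x41}
#1 dst[0x05+3] := {0x73,0x41,0xaf}
#2 dst[0x17+6] := {0xc9,0xe6,0xe8,0x5d,0xe5,0xd7}
#3 dst[0x09+3] := {0xe6,0xe8,0x5d}
query mem[0x12]=0x97, mem[0x1c]=0xd7, mem[0x09]=0xe6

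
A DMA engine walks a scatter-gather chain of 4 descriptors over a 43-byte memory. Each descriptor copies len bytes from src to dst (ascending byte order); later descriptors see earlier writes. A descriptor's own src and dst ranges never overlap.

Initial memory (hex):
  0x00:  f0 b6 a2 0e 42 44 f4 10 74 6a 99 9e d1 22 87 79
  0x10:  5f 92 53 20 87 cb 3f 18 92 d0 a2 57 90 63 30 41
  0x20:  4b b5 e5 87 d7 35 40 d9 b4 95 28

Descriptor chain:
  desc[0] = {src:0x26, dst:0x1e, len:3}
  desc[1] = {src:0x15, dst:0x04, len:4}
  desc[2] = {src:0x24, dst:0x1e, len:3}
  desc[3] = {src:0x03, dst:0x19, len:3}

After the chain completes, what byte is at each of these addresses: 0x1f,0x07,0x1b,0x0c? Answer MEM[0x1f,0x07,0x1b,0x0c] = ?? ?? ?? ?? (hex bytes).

D0: mem[0x1e..0x20] <- [40 d9 b4]
D1: mem[0x04..0x07] <- [cb 3f 18 92]
D2: mem[0x1e..0x20] <- [d7 35 40]
D3: mem[0x19..0x1b] <- [0e cb 3f]
query mem[0x1f]=0x35, mem[0x07]=0x92, mem[0x1b]=0x3f, mem[0x0c]=0xd1

MEM[0x1f,0x07,0x1b,0x0c] = 35 92 3f d1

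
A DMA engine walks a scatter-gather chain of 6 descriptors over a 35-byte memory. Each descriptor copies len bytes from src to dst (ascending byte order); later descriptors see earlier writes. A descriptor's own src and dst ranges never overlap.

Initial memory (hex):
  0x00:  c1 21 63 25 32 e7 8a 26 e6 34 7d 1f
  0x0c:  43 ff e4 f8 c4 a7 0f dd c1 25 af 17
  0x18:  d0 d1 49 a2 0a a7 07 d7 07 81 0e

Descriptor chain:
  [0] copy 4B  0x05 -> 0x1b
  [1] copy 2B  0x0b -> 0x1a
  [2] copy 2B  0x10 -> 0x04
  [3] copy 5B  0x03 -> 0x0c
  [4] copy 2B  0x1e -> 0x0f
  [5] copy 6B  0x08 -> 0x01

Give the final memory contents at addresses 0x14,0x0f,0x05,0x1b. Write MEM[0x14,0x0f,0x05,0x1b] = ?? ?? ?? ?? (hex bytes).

[0] 0x05->0x1b len=4 : e7 8a 26 e6
[1] 0x0b->0x1a len=2 : 1f 43
[2] 0x10->0x04 len=2 : c4 a7
[3] 0x03->0x0c len=5 : 25 c4 a7 8a 26
[4] 0x1e->0x0f len=2 : e6 d7
[5] 0x08->0x01 len=6 : e6 34 7d 1f 25 c4
query mem[0x14]=0xc1, mem[0x0f]=0xe6, mem[0x05]=0x25, mem[0x1b]=0x43

MEM[0x14,0x0f,0x05,0x1b] = c1 e6 25 43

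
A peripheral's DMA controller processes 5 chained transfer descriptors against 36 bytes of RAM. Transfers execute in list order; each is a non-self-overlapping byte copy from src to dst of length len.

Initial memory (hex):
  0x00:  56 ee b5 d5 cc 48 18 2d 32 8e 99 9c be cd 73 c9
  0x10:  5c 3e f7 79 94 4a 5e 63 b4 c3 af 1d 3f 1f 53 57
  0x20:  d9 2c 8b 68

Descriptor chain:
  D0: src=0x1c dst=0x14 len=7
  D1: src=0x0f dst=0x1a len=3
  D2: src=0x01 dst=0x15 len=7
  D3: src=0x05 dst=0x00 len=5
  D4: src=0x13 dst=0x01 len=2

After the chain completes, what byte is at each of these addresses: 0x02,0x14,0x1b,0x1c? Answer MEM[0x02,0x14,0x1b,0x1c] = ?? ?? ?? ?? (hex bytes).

D0: mem[0x14..0x1a] <- [3f 1f 53 57 d9 2c 8b]
D1: mem[0x1a..0x1c] <- [c9 5c 3e]
D2: mem[0x15..0x1b] <- [ee b5 d5 cc 48 18 2d]
D3: mem[0x00..0x04] <- [48 18 2d 32 8e]
D4: mem[0x01..0x02] <- [79 3f]
query mem[0x02]=0x3f, mem[0x14]=0x3f, mem[0x1b]=0x2d, mem[0x1c]=0x3e

MEM[0x02,0x14,0x1b,0x1c] = 3f 3f 2d 3e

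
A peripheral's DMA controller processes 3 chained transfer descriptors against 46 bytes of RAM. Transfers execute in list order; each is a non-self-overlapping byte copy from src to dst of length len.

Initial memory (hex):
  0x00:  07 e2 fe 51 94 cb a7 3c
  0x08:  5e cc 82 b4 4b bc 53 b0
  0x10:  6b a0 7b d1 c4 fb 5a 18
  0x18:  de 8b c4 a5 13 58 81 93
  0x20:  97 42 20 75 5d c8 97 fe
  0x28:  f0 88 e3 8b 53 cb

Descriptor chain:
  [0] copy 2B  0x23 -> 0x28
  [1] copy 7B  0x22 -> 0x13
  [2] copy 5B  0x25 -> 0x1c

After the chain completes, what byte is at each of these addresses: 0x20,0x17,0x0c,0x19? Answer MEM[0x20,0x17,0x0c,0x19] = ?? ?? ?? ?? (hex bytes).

#0 dst[0x28+2] := {0x75,0x5d}
#1 dst[0x13+7] := {0x20,0x75,0x5d,0xc8,0x97,0xfe,0x75}
#2 dst[0x1c+5] := {0xc8,0x97,0xfe,0x75,0x5d}
query mem[0x20]=0x5d, mem[0x17]=0x97, mem[0x0c]=0x4b, mem[0x19]=0x75

MEM[0x20,0x17,0x0c,0x19] = 5d 97 4b 75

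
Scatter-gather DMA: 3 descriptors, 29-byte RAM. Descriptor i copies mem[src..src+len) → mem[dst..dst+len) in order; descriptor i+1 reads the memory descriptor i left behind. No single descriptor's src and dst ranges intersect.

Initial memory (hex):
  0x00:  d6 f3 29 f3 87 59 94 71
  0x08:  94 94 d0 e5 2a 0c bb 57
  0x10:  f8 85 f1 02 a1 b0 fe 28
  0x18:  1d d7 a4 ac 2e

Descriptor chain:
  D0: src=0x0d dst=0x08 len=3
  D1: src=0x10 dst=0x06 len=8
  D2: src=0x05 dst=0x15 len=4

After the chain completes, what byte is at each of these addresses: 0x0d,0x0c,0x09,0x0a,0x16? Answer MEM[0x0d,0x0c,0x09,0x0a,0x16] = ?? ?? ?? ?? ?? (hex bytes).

MEM[0x0d,0x0c,0x09,0x0a,0x16] = 28 fe 02 a1 f8

  after D0: wrote 3B at 0x08 = 0cbb57
  after D1: wrote 8B at 0x06 = f885f102a1b0fe28
  after D2: wrote 4B at 0x15 = 59f885f1
query mem[0x0d]=0x28, mem[0x0c]=0xfe, mem[0x09]=0x02, mem[0x0a]=0xa1, mem[0x16]=0xf8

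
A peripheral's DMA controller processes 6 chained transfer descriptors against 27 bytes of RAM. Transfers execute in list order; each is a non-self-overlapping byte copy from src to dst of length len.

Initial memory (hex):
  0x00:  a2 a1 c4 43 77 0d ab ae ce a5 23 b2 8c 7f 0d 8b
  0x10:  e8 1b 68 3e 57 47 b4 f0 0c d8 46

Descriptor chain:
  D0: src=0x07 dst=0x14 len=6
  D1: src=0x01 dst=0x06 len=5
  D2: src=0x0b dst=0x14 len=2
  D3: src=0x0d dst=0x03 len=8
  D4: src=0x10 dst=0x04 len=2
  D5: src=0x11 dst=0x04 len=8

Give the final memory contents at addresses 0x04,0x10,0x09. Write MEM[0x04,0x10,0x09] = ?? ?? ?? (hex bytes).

MEM[0x04,0x10,0x09] = 1b e8 a5

D0: mem[0x14..0x19] <- [ae ce a5 23 b2 8c]
D1: mem[0x06..0x0a] <- [a1 c4 43 77 0d]
D2: mem[0x14..0x15] <- [b2 8c]
D3: mem[0x03..0x0a] <- [7f 0d 8b e8 1b 68 3e b2]
D4: mem[0x04..0x05] <- [e8 1b]
D5: mem[0x04..0x0b] <- [1b 68 3e b2 8c a5 23 b2]
query mem[0x04]=0x1b, mem[0x10]=0xe8, mem[0x09]=0xa5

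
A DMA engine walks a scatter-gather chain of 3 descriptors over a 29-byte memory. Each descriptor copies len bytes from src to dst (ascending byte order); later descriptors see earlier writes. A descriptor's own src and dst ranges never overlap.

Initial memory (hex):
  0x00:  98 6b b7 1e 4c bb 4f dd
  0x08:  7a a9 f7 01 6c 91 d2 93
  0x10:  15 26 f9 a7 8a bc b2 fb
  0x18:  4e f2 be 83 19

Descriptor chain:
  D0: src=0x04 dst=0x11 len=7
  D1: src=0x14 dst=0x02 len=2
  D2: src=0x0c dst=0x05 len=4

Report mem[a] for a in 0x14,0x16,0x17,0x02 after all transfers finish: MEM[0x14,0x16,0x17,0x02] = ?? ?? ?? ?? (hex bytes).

MEM[0x14,0x16,0x17,0x02] = dd a9 f7 dd

  after D0: wrote 7B at 0x11 = 4cbb4fdd7aa9f7
  after D1: wrote 2B at 0x02 = dd7a
  after D2: wrote 4B at 0x05 = 6c91d293
query mem[0x14]=0xdd, mem[0x16]=0xa9, mem[0x17]=0xf7, mem[0x02]=0xdd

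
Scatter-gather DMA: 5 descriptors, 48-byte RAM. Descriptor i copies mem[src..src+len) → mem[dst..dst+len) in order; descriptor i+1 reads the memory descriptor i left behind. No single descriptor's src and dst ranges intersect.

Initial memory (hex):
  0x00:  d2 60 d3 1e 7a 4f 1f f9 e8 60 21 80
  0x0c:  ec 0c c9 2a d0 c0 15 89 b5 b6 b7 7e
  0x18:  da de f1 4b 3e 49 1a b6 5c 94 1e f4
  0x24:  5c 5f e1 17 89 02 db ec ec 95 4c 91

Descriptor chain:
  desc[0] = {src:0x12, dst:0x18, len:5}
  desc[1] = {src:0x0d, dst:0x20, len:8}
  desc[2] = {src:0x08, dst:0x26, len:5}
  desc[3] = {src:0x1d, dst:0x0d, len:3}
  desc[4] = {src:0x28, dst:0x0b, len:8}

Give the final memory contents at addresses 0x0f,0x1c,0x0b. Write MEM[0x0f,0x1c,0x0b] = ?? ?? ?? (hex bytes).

[0] 0x12->0x18 len=5 : 15 89 b5 b6 b7
[1] 0x0d->0x20 len=8 : 0c c9 2a d0 c0 15 89 b5
[2] 0x08->0x26 len=5 : e8 60 21 80 ec
[3] 0x1d->0x0d len=3 : 49 1a b6
[4] 0x28->0x0b len=8 : 21 80 ec ec ec 95 4c 91
query mem[0x0f]=0xec, mem[0x1c]=0xb7, mem[0x0b]=0x21

MEM[0x0f,0x1c,0x0b] = ec b7 21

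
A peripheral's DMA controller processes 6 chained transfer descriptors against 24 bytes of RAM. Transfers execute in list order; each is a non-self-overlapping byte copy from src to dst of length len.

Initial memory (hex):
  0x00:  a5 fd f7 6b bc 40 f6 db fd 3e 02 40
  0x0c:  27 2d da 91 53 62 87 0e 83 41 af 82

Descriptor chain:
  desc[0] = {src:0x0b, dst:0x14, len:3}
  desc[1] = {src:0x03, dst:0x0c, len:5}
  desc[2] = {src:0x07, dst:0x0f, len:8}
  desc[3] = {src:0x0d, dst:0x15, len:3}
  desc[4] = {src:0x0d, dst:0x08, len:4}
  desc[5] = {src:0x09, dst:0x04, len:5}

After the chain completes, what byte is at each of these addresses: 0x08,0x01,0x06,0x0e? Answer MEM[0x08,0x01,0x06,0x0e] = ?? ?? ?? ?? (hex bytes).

[0] 0x0b->0x14 len=3 : 40 27 2d
[1] 0x03->0x0c len=5 : 6b bc 40 f6 db
[2] 0x07->0x0f len=8 : db fd 3e 02 40 6b bc 40
[3] 0x0d->0x15 len=3 : bc 40 db
[4] 0x0d->0x08 len=4 : bc 40 db fd
[5] 0x09->0x04 len=5 : 40 db fd 6b bc
query mem[0x08]=0xbc, mem[0x01]=0xfd, mem[0x06]=0xfd, mem[0x0e]=0x40

MEM[0x08,0x01,0x06,0x0e] = bc fd fd 40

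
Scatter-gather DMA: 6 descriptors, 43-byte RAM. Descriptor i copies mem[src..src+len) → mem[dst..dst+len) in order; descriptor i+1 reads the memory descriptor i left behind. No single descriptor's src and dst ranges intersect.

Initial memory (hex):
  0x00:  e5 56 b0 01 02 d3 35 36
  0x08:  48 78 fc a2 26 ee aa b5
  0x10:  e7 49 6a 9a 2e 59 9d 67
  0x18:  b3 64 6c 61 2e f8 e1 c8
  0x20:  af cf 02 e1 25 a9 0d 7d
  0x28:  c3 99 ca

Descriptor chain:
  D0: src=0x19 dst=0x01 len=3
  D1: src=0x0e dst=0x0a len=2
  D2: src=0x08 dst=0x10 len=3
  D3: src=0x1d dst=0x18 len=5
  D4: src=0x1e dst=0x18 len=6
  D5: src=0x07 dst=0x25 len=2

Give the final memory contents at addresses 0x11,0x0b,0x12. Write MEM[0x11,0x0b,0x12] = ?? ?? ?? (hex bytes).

[0] 0x19->0x01 len=3 : 64 6c 61
[1] 0x0e->0x0a len=2 : aa b5
[2] 0x08->0x10 len=3 : 48 78 aa
[3] 0x1d->0x18 len=5 : f8 e1 c8 af cf
[4] 0x1e->0x18 len=6 : e1 c8 af cf 02 e1
[5] 0x07->0x25 len=2 : 36 48
query mem[0x11]=0x78, mem[0x0b]=0xb5, mem[0x12]=0xaa

MEM[0x11,0x0b,0x12] = 78 b5 aa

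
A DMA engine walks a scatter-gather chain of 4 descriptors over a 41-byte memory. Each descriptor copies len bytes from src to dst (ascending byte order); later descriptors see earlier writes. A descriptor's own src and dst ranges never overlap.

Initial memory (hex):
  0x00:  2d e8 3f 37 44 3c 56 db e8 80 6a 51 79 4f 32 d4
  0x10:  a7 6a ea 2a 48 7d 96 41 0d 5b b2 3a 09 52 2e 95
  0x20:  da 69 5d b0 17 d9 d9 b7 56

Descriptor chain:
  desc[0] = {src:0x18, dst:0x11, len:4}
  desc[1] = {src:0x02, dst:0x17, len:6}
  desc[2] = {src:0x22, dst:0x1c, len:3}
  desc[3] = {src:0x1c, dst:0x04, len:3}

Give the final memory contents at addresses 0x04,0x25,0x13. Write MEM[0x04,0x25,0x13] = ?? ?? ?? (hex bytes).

  after D0: wrote 4B at 0x11 = 0d5bb23a
  after D1: wrote 6B at 0x17 = 3f37443c56db
  after D2: wrote 3B at 0x1c = 5db017
  after D3: wrote 3B at 0x04 = 5db017
query mem[0x04]=0x5d, mem[0x25]=0xd9, mem[0x13]=0xb2

MEM[0x04,0x25,0x13] = 5d d9 b2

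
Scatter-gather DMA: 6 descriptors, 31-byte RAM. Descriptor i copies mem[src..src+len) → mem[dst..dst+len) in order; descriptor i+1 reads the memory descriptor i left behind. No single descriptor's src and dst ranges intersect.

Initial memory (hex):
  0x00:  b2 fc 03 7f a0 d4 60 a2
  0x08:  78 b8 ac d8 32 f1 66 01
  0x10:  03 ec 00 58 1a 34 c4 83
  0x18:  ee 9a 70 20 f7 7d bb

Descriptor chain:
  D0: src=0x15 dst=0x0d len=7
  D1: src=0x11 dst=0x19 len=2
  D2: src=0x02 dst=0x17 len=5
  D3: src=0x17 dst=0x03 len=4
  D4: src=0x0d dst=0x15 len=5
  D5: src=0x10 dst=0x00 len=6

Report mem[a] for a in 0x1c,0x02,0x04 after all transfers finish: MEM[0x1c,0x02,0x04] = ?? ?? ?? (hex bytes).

#0 dst[0x0d+7] := {0x34,0xc4,0x83,0xee,0x9a,0x70,0x20}
#1 dst[0x19+2] := {0x9a,0x70}
#2 dst[0x17+5] := {0x03,0x7f,0xa0,0xd4,0x60}
#3 dst[0x03+4] := {0x03,0x7f,0xa0,0xd4}
#4 dst[0x15+5] := {0x34,0xc4,0x83,0xee,0x9a}
#5 dst[0x00+6] := {0xee,0x9a,0x70,0x20,0x1a,0x34}
query mem[0x1c]=0xf7, mem[0x02]=0x70, mem[0x04]=0x1a

MEM[0x1c,0x02,0x04] = f7 70 1a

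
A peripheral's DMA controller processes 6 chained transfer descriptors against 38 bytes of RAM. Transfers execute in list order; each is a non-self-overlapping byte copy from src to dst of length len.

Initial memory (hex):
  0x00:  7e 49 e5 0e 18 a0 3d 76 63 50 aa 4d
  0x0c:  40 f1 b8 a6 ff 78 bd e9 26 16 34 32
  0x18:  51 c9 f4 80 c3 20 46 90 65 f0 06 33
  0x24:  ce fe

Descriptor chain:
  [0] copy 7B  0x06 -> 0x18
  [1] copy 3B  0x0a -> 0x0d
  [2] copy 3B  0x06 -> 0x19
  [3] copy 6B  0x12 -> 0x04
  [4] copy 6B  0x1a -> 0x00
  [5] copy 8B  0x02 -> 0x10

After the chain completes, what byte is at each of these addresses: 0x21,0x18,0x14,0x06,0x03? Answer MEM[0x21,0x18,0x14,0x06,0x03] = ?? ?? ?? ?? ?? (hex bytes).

#0 dst[0x18+7] := {0x3d,0x76,0x63,0x50,0xaa,0x4d,0x40}
#1 dst[0x0d+3] := {0xaa,0x4d,0x40}
#2 dst[0x19+3] := {0x3d,0x76,0x63}
#3 dst[0x04+6] := {0xbd,0xe9,0x26,0x16,0x34,0x32}
#4 dst[0x00+6] := {0x76,0x63,0xaa,0x4d,0x40,0x90}
#5 dst[0x10+8] := {0xaa,0x4d,0x40,0x90,0x26,0x16,0x34,0x32}
query mem[0x21]=0xf0, mem[0x18]=0x3d, mem[0x14]=0x26, mem[0x06]=0x26, mem[0x03]=0x4d

MEM[0x21,0x18,0x14,0x06,0x03] = f0 3d 26 26 4d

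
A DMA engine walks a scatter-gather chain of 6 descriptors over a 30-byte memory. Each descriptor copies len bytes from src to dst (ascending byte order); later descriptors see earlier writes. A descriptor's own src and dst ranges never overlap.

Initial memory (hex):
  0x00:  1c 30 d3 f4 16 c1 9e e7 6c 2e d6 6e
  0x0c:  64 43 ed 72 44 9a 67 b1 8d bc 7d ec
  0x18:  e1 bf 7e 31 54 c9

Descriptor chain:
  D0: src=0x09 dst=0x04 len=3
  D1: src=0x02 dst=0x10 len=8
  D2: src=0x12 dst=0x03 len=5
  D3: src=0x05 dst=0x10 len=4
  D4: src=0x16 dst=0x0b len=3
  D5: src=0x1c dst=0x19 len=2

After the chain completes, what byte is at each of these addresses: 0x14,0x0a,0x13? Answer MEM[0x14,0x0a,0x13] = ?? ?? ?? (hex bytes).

MEM[0x14,0x0a,0x13] = 6e d6 6c

D0: mem[0x04..0x06] <- [2e d6 6e]
D1: mem[0x10..0x17] <- [d3 f4 2e d6 6e e7 6c 2e]
D2: mem[0x03..0x07] <- [2e d6 6e e7 6c]
D3: mem[0x10..0x13] <- [6e e7 6c 6c]
D4: mem[0x0b..0x0d] <- [6c 2e e1]
D5: mem[0x19..0x1a] <- [54 c9]
query mem[0x14]=0x6e, mem[0x0a]=0xd6, mem[0x13]=0x6c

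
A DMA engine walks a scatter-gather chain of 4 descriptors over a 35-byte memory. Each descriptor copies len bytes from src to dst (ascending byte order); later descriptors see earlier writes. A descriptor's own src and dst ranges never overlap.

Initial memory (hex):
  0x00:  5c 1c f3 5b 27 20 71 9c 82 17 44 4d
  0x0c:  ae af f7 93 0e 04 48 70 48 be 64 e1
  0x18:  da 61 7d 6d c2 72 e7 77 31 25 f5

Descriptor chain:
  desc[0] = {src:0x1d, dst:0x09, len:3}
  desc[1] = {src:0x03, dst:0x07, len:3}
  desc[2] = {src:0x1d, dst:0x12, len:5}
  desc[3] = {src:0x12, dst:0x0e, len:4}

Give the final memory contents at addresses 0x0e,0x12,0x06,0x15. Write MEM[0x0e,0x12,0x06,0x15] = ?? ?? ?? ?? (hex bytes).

D0: mem[0x09..0x0b] <- [72 e7 77]
D1: mem[0x07..0x09] <- [5b 27 20]
D2: mem[0x12..0x16] <- [72 e7 77 31 25]
D3: mem[0x0e..0x11] <- [72 e7 77 31]
query mem[0x0e]=0x72, mem[0x12]=0x72, mem[0x06]=0x71, mem[0x15]=0x31

MEM[0x0e,0x12,0x06,0x15] = 72 72 71 31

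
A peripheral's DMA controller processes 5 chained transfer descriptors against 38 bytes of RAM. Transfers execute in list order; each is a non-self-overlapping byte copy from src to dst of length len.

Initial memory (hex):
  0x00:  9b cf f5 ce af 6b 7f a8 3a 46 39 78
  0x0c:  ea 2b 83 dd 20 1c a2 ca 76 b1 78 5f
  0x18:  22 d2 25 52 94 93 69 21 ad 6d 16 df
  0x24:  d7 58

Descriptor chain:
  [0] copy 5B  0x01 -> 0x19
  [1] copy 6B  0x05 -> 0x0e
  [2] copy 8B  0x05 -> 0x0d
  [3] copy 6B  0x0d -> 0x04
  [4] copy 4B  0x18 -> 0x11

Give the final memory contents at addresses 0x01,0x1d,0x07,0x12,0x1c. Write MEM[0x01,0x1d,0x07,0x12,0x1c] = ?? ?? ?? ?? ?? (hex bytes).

[0] 0x01->0x19 len=5 : cf f5 ce af 6b
[1] 0x05->0x0e len=6 : 6b 7f a8 3a 46 39
[2] 0x05->0x0d len=8 : 6b 7f a8 3a 46 39 78 ea
[3] 0x0d->0x04 len=6 : 6b 7f a8 3a 46 39
[4] 0x18->0x11 len=4 : 22 cf f5 ce
query mem[0x01]=0xcf, mem[0x1d]=0x6b, mem[0x07]=0x3a, mem[0x12]=0xcf, mem[0x1c]=0xaf

MEM[0x01,0x1d,0x07,0x12,0x1c] = cf 6b 3a cf af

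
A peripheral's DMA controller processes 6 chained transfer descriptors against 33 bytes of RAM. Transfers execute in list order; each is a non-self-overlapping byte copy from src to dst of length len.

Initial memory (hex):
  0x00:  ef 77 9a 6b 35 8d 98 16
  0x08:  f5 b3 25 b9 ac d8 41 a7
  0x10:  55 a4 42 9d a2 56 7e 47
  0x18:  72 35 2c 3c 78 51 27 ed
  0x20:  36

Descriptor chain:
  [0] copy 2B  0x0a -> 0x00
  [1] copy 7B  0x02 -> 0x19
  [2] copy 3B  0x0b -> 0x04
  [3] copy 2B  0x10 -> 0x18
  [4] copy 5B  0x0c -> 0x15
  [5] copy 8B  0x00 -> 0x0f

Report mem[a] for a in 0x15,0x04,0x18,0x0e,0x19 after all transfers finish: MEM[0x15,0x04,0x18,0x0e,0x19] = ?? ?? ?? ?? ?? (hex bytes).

[0] 0x0a->0x00 len=2 : 25 b9
[1] 0x02->0x19 len=7 : 9a 6b 35 8d 98 16 f5
[2] 0x0b->0x04 len=3 : b9 ac d8
[3] 0x10->0x18 len=2 : 55 a4
[4] 0x0c->0x15 len=5 : ac d8 41 a7 55
[5] 0x00->0x0f len=8 : 25 b9 9a 6b b9 ac d8 16
query mem[0x15]=0xd8, mem[0x04]=0xb9, mem[0x18]=0xa7, mem[0x0e]=0x41, mem[0x19]=0x55

MEM[0x15,0x04,0x18,0x0e,0x19] = d8 b9 a7 41 55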